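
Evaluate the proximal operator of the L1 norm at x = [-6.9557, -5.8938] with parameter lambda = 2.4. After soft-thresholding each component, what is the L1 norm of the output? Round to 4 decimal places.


Soft-thresholding with lambda = 2.4:
prox(-6.9557) = sign(-6.9557)*max(|-6.9557| - 2.4, 0) = -4.5557
prox(-5.8938) = sign(-5.8938)*max(|-5.8938| - 2.4, 0) = -3.4938
prox(x) = [-4.5557, -3.4938]
||prox(x)||_1 = 4.5557 + 3.4938 = 8.0495


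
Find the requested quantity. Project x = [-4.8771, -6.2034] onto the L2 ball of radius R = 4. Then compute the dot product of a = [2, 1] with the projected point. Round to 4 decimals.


Step 1: Compute ||x|| (intermediates to 6 decimals).
||x|| = sqrt((-4.8771)^2 + (-6.2034)^2) = 7.891025
Step 2: Project.
Since ||x|| > R, scale = R/||x|| = 4/7.891025 = 0.506905, proj(x) = scale * x
proj(x) = [-2.472226, -3.144534]
Step 3: Dot product.
a^T * proj(x) = 2*(-2.472226) + 1*(-3.144534) = -8.089


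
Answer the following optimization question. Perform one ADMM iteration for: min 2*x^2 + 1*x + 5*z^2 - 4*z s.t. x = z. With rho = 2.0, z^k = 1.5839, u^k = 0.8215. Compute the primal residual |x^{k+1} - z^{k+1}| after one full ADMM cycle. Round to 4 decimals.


ADMM iteration with rho = 2.0, z^k = 1.5839, u^k = 0.8215
Step 1: x-update.
Minimize 2*x^2 + 1*x + (2.0/2)*(x - 1.5839 + 0.8215)^2
FOC: (2*2 + 2.0)*x = -1 + 2.0*(1.5839 - 0.8215)
x^{k+1} = 0.0875
Step 2: z-update.
Minimize 5*z^2 - 4*z + (2.0/2)*(0.0875 - z + 0.8215)^2
FOC: (2*5 + 2.0)*z = 4 + 2.0*(0.0875 + 0.8215)
z^{k+1} = 0.4848
Step 3: u-update.
u^{k+1} = 0.8215 + 0.0875 - 0.4848 = 0.4241
Step 4: Primal residual = |0.0875 - 0.4848| = 0.3974


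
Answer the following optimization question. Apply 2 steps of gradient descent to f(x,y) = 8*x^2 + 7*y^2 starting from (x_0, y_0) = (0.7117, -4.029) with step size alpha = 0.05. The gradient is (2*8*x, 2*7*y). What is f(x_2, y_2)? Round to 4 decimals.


Gradient descent on f(x,y) = 8*x^2 + 7*y^2.
Starting point: (0.7117, -4.029), alpha = 0.05
Step 1: grad_x = 2*8*0.7117 = 11.3872, grad_y = 2*7*-4.029 = -56.406
  x_1 = 0.7117 - 0.05*11.3872 = 0.1423
  y_1 = -4.029 - 0.05*-56.406 = -1.2087
Step 2: grad_x = 2*8*0.1423 = 2.2774, grad_y = 2*7*-1.2087 = -16.9218
  x_2 = 0.1423 - 0.05*2.2774 = 0.0285
  y_2 = -1.2087 - 0.05*-16.9218 = -0.3626
f(0.0285, -0.3626) = 8*0.0285^2 + 7*(-0.3626)^2 = 0.9269


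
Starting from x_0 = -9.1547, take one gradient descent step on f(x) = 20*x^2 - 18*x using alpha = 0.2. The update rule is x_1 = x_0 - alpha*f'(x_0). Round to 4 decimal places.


We compute the gradient at x_0 and apply the update.
f'(x) = 40*x - 18
f'(-9.1547) = 40*-9.1547 - 18 = -384.188
x_1 = -9.1547 - 0.2*-384.188 = 67.6829


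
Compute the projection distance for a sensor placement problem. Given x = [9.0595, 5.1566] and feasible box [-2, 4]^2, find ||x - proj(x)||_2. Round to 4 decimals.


Project each component onto [-2, 4].
clip(9.0595) = 4.0, clip(5.1566) = 4.0
Projection = [4.0, 4.0]
Squared diffs: [25.5985, 1.3377]
Distance = sqrt(26.9362) = 5.19


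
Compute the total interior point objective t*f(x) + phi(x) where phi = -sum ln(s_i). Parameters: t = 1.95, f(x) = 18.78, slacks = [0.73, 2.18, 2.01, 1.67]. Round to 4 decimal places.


Step 1: Compute log-barrier.
ln values: [-0.3147, 0.7793, 0.6981, 0.5128]
phi = -(-0.3147 + 0.7793 + 0.6981 + 0.5128) = -1.6756
Step 2: Compute augmented objective.
t*f(x) = 1.95*18.78 = 36.621
Total = 36.621 - 1.6756 = 34.9454


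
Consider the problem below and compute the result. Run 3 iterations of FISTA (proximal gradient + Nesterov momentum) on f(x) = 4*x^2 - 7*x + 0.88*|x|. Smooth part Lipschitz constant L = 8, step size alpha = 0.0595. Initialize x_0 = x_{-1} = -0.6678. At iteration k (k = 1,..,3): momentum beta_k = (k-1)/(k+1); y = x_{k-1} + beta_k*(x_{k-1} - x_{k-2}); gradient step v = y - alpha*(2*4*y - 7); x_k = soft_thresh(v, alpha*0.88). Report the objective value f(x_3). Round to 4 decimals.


FISTA on f(x) = 4*x^2 - 7*x + 0.88*|x|
L = 8, alpha = 0.0595
Iteration 1: beta = 0.0, y = -0.6678 + 0.0*(-0.6678 + 0.6678) = -0.6678
  grad(y) = -12.3424, v = y - alpha*grad = 0.0666
  prox(v) = soft_thresh(0.0666, 0.0524) = 0.0142
Iteration 2: beta = 0.3333, y = 0.0142 + 0.3333*(0.0142 + 0.6678) = 0.2416
  grad(y) = -5.0676, v = y - alpha*grad = 0.5431
  prox(v) = soft_thresh(0.5431, 0.0524) = 0.4907
Iteration 3: beta = 0.5, y = 0.4907 + 0.5*(0.4907 - 0.0142) = 0.729
  grad(y) = -1.1683, v = y - alpha*grad = 0.7985
  prox(v) = soft_thresh(0.7985, 0.0524) = 0.7461
f(x_3) = 4*0.7461^2 - 7*0.7461 + 0.88*|0.7461| = -2.3395


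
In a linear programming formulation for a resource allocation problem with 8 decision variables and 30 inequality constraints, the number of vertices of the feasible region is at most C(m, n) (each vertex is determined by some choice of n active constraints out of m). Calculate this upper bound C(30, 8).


Each vertex corresponds to some choice of n active constraints out of m, so the number of vertices is at most C(m, n) = m! / (n!(m-n)!).
m = 30, n = 8
Numerator: 30 * 29 * 28 * 27 * 26 * 25 * 24 * 23
Denominator: 8! = 40320
C(30, 8) = 5852925


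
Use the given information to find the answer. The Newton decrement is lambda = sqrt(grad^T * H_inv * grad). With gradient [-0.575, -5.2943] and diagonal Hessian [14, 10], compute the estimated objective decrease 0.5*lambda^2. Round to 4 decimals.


Step 1: H is diagonal, so H^(-1) * g = [-0.0411, -0.5294].
Step 2: g^T H^(-1) g = sum_i g_i^2 / H_ii
  = (-0.575)^2/14 + (-5.2943)^2/10
  = 0.0236 + 2.803 = 2.8266
Step 3: Objective decrease = 0.5 * g^T H^(-1) g = 1.4133


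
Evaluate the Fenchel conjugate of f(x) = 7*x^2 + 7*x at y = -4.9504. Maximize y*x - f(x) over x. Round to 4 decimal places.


f*(y) = sup_x {y*x - a*x^2 - b*x} = sup_x {(y-b)*x - a*x^2}
FOC: (y - b) - 2a*x = 0 => x* = (y - b)/(2a)
x* = (-4.9504 - 7)/(2*7) = -0.8536
f*(-4.9504) = (y-b)^2/(4a) = (-4.9504 - 7)^2/(4*7)
= 142.8121/28 = 5.1004


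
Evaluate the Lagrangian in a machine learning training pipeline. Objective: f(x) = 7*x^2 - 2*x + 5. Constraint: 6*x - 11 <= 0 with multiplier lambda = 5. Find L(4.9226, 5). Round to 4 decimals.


Step 1: Evaluate f(x).
f(4.9226) = 7*4.9226^2 - 2*4.9226 + 5 = 164.7787
Step 2: Evaluate g(x).
g(4.9226) = 6*4.9226 - 11 = 18.5356
Step 3: Compute Lagrangian.
L = 164.7787 + 5*18.5356 = 257.4567


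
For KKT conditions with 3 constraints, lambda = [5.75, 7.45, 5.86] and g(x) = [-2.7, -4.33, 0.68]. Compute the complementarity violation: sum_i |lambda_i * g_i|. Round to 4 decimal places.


KKT complementary slackness check:
lambda_1 * g_1 = 5.75 * -2.7 = -15.525
lambda_2 * g_2 = 7.45 * -4.33 = -32.2585
lambda_3 * g_3 = 5.86 * 0.68 = 3.9848
Total violation = 15.525 + 32.2585 + 3.9848 = 51.7683


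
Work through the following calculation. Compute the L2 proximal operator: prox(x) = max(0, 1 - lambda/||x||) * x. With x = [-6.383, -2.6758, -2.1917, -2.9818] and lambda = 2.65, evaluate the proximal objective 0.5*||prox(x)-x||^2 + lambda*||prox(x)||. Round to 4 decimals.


Step 1: Compute ||x||.
||x|| = 7.8484
Step 2: Compute scaling factor.
scale = max(0, 1 - 2.65/7.8484) = 0.6624
Step 3: prox(x) = [-4.2278, -1.7723, -1.4517, -1.975]
||prox(x)|| = 5.1984
Step 4: Proximal objective.
0.5*||prox-x||^2 = 3.5113
lambda*||prox|| = 13.7758
Total = 17.287


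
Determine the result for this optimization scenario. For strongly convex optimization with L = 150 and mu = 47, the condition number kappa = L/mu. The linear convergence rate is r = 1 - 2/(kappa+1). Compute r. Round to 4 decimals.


Step 1: Compute the condition number.
kappa = L/mu = 150/47 = 3.1915
Step 2: Compute the convergence rate.
r = 1 - 2/(kappa + 1) = 1 - 2*mu/(L + mu) = (L - mu)/(L + mu) = 103/197 = 0.5228


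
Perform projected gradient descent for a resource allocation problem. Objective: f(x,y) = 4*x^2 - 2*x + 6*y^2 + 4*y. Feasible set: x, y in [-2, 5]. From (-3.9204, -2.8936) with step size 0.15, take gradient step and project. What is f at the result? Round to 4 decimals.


Step 1: Compute gradient at (-3.9204, -2.8936).
grad_x = 2*4*-3.9204 - 2 = -33.3632
grad_y = 2*6*-2.8936 + 4 = -30.7232
Step 2: Gradient step.
x_raw = -3.9204 - 0.15*-33.3632 = 1.0841
y_raw = -2.8936 - 0.15*-30.7232 = 1.7149
Step 3: Project onto [-2, 5].
x_proj = clip(1.0841) = 1.0841
y_proj = clip(1.7149) = 1.7149
Step 4: Evaluate f.
f(1.0841, 1.7149) = 27.0372


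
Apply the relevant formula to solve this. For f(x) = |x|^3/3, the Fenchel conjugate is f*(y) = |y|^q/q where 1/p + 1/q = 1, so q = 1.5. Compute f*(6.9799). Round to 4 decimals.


The conjugate exponent q satisfies 1/p + 1/q = 1.
p = 3, so q = 3/(3 - 1) = 1.5
|y|^q = 6.9799^1.5 = 18.4405
f*(6.9799) = 18.4405 / 1.5 = 12.2937


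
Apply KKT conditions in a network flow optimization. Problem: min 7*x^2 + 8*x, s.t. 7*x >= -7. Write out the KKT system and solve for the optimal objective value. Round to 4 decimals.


Step 1: Try lambda = 0 (constraint inactive).
Stationarity: 2*7*x + 8 = 0
x* = -8/(2*7) = -4/7 = -0.5714 (rounded; the exact value -4/7 is used below)
Check constraint: 7*-0.5714 = -3.9998 >= -7 -- satisfied.
Step 2: Compute optimal value.
f(x*) = 7*(-4/7)^2 + 8*(-4/7) = -2.2857


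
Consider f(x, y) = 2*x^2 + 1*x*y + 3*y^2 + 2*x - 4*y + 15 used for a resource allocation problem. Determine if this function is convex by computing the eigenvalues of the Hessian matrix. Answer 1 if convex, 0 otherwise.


The Hessian of f(x,y) = 2*x^2 + 1*x*y + 3*y^2 + 2*x - 4*y + 15 is:
H = [[4, 1], [1, 6]]
Trace = 4 + 6 = 10
Determinant = 4*6 - (1)^2 = 23
Discriminant = (10)^2 - 4*23 = 8.0
Eigenvalues: lambda_1 = 3.5858, lambda_2 = 6.4142
The function is convex.

1


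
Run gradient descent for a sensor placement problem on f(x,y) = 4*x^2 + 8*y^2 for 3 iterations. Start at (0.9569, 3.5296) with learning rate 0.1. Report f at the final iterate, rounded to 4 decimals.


Gradient descent on f(x,y) = 4*x^2 + 8*y^2.
Starting point: (0.9569, 3.5296), alpha = 0.1
Step 1: grad_x = 2*4*0.9569 = 7.6552, grad_y = 2*8*3.5296 = 56.4736
  x_1 = 0.9569 - 0.1*7.6552 = 0.1914
  y_1 = 3.5296 - 0.1*56.4736 = -2.1178
Step 2: grad_x = 2*4*0.1914 = 1.531, grad_y = 2*8*-2.1178 = -33.8842
  x_2 = 0.1914 - 0.1*1.531 = 0.0383
  y_2 = -2.1178 - 0.1*-33.8842 = 1.2707
Step 3: grad_x = 2*4*0.0383 = 0.3062, grad_y = 2*8*1.2707 = 20.3305
  x_3 = 0.0383 - 0.1*0.3062 = 0.0077
  y_3 = 1.2707 - 0.1*20.3305 = -0.7624
f(0.0077, -0.7624) = 4*0.0077^2 + 8*(-0.7624)^2 = 4.6502


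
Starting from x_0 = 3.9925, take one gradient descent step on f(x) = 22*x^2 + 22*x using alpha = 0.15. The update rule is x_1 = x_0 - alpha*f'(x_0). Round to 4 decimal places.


We compute the gradient at x_0 and apply the update.
f'(x) = 44*x + 22
f'(3.9925) = 44*3.9925 + 22 = 197.67
x_1 = 3.9925 - 0.15*197.67 = -25.658


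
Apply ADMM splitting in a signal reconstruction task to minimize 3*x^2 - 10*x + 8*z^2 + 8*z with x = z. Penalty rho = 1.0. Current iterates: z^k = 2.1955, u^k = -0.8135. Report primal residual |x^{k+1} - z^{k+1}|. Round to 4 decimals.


ADMM iteration with rho = 1.0, z^k = 2.1955, u^k = -0.8135
Step 1: x-update.
Minimize 3*x^2 - 10*x + (1.0/2)*(x - 2.1955 - 0.8135)^2
FOC: (2*3 + 1.0)*x = 10 + 1.0*(2.1955 + 0.8135)
x^{k+1} = 1.8584
Step 2: z-update.
Minimize 8*z^2 + 8*z + (1.0/2)*(1.8584 - z - 0.8135)^2
FOC: (2*8 + 1.0)*z = -8 + 1.0*(1.8584 - 0.8135)
z^{k+1} = -0.4091
Step 3: u-update.
u^{k+1} = -0.8135 + 1.8584 + 0.4091 = 1.4541
Step 4: Primal residual = |1.8584 + 0.4091| = 2.2676


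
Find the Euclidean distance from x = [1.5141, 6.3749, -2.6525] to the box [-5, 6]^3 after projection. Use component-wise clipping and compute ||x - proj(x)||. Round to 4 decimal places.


Project each component onto [-5, 6].
clip(1.5141) = 1.5141, clip(6.3749) = 6.0, clip(-2.6525) = -2.6525
Projection = [1.5141, 6.0, -2.6525]
Squared diffs: [0.0, 0.1406, 0.0]
Distance = sqrt(0.1406) = 0.3749


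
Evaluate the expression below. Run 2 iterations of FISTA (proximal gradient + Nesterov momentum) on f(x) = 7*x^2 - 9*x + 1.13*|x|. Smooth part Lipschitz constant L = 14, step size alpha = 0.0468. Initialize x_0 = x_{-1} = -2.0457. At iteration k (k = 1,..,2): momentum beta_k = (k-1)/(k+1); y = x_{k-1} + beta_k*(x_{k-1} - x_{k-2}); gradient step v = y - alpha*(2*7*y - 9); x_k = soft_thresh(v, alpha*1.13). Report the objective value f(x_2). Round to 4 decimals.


FISTA on f(x) = 7*x^2 - 9*x + 1.13*|x|
L = 14, alpha = 0.0468
Iteration 1: beta = 0.0, y = -2.0457 + 0.0*(-2.0457 + 2.0457) = -2.0457
  grad(y) = -37.6398, v = y - alpha*grad = -0.2842
  prox(v) = soft_thresh(-0.2842, 0.0529) = -0.2313
Iteration 2: beta = 0.3333, y = -0.2313 + 0.3333*(-0.2313 + 2.0457) = 0.3735
  grad(y) = -3.7705, v = y - alpha*grad = 0.55
  prox(v) = soft_thresh(0.55, 0.0529) = 0.4971
f(x_2) = 7*0.4971^2 - 9*0.4971 + 1.13*|0.4971| = -2.1824


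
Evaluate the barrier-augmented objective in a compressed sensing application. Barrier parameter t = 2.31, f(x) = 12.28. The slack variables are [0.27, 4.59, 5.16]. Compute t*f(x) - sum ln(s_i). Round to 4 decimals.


Step 1: Compute log-barrier.
ln values: [-1.3093, 1.5239, 1.6409]
phi = -(-1.3093 + 1.5239 + 1.6409) = -1.8555
Step 2: Compute augmented objective.
t*f(x) = 2.31*12.28 = 28.3668
Total = 28.3668 - 1.8555 = 26.5113


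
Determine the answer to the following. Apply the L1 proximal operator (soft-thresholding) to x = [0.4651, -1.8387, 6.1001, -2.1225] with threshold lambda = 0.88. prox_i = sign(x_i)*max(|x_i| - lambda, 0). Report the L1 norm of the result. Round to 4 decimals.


Soft-thresholding with lambda = 0.88:
prox(0.4651) = sign(0.4651)*max(|0.4651| - 0.88, 0) = 0.0
prox(-1.8387) = sign(-1.8387)*max(|-1.8387| - 0.88, 0) = -0.9587
prox(6.1001) = sign(6.1001)*max(|6.1001| - 0.88, 0) = 5.2201
prox(-2.1225) = sign(-2.1225)*max(|-2.1225| - 0.88, 0) = -1.2425
prox(x) = [0.0, -0.9587, 5.2201, -1.2425]
||prox(x)||_1 = 0.0 + 0.9587 + 5.2201 + 1.2425 = 7.4213


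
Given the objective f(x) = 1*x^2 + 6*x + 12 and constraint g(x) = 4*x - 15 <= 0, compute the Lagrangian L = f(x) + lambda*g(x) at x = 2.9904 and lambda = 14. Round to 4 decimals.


Step 1: Evaluate f(x).
f(2.9904) = 1*2.9904^2 + 6*2.9904 + 12 = 38.8849
Step 2: Evaluate g(x).
g(2.9904) = 4*2.9904 - 15 = -3.0384
Step 3: Compute Lagrangian.
L = 38.8849 + 14*-3.0384 = -3.6527


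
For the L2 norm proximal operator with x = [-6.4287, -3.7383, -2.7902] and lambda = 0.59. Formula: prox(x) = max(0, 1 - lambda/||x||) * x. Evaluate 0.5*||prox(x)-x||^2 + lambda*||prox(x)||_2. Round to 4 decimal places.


Step 1: Compute ||x||.
||x|| = 7.9428
Step 2: Compute scaling factor.
scale = max(0, 1 - 0.59/7.9428) = 0.9257
Step 3: prox(x) = [-5.9512, -3.4606, -2.5829]
||prox(x)|| = 7.3528
Step 4: Proximal objective.
0.5*||prox-x||^2 = 0.1741
lambda*||prox|| = 4.3382
Total = 4.5122


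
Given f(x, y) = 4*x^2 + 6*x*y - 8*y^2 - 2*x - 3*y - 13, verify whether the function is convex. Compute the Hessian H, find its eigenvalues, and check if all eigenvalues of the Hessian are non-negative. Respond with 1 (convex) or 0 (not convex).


The Hessian of f(x,y) = 4*x^2 + 6*x*y - 8*y^2 - 2*x - 3*y - 13 is:
H = [[8, 6], [6, -16]]
Trace = 8 - 16 = -8
Determinant = 8*-16 - (6)^2 = -164
Discriminant = (-8)^2 - 4*-164 = 720.0
Eigenvalues: lambda_1 = -17.4164, lambda_2 = 9.4164
The function is not convex.

0


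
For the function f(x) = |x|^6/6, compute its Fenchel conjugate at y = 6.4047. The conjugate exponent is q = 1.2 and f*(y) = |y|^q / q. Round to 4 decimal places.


The conjugate exponent q satisfies 1/p + 1/q = 1.
p = 6, so q = 6/(6 - 1) = 1.2
|y|^q = 6.4047^1.2 = 9.2854
f*(6.4047) = 9.2854 / 1.2 = 7.7378


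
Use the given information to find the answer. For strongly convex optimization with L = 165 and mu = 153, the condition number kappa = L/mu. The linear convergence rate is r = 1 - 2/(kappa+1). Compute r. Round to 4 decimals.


Step 1: Compute the condition number.
kappa = L/mu = 165/153 = 1.0784
Step 2: Compute the convergence rate.
r = 1 - 2/(kappa + 1) = 1 - 2*mu/(L + mu) = (L - mu)/(L + mu) = 12/318 = 0.0377


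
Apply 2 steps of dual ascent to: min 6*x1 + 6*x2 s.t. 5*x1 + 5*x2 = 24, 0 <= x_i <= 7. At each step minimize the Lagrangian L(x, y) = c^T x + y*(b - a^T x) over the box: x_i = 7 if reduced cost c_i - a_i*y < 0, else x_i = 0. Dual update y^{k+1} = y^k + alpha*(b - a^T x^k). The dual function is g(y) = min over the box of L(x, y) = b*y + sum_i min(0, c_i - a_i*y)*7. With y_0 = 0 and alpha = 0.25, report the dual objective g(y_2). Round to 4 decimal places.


Dual ascent for LP: min 6*x1 + 6*x2, 5*x1 + 5*x2 = 24, 0 <= x_i <= 7
Step 1: y^k = 0.0, reduced costs: (6.0, 6.0)
  x^k = (0.0, 0.0), subgradient = b - a^T x = 24.0
  y^{k+1} = 0.0 + 0.25*24.0 = 6.0
Step 2: y^k = 6.0, reduced costs: (-24.0, -24.0)
  x^k = (7.0, 7.0), subgradient = b - a^T x = -46.0
  y^{k+1} = 6.0 + 0.25*-46.0 = -5.5
Dual objective at y_2 = -5.5: reduced costs (33.5, 33.5), box minimizer x = (0.0, 0.0)
g(y_2) = b*y + (c1 - a1*y)*x1 + (c2 - a2*y)*x2 = 24*(-5.5) + 33.5*0.0 + 33.5*0.0 = -132.0 + 0.0 + 0.0 = -132.0


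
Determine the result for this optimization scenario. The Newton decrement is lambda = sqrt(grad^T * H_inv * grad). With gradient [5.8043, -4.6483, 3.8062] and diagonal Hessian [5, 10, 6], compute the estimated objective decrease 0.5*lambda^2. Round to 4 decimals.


Step 1: H is diagonal, so H^(-1) * g = [1.1609, -0.4648, 0.6344].
Step 2: g^T H^(-1) g = sum_i g_i^2 / H_ii
  = (5.8043)^2/5 + (-4.6483)^2/10 + (3.8062)^2/6
  = 6.738 + 2.1607 + 2.4145 = 11.3132
Step 3: Objective decrease = 0.5 * g^T H^(-1) g = 5.6566


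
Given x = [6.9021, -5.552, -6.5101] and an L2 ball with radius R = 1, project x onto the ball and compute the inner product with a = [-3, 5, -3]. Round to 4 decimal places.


Step 1: Compute ||x|| (intermediates to 6 decimals).
||x|| = sqrt(6.9021^2 + (-5.552)^2 + (-6.5101)^2) = 10.992956
Step 2: Project.
Since ||x|| > R, scale = R/||x|| = 1/10.992956 = 0.090967, proj(x) = scale * x
proj(x) = [0.627863, -0.505049, -0.592204]
Step 3: Dot product.
a^T * proj(x) = -3*0.627863 + 5*(-0.505049) - 3*(-0.592204) = -2.6322


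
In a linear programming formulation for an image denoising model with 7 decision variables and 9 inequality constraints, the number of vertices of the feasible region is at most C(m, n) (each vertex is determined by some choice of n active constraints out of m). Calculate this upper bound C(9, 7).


Each vertex corresponds to some choice of n active constraints out of m, so the number of vertices is at most C(m, n) = m! / (n!(m-n)!).
m = 9, n = 7
Numerator: 9 * 8 * 7 * 6 * 5 * 4 * 3
Denominator: 7! = 5040
C(9, 7) = 36


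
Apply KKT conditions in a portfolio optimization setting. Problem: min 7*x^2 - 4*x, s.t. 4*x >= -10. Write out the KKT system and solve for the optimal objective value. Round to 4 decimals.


Step 1: Try lambda = 0 (constraint inactive).
Stationarity: 2*7*x - 4 = 0
x* = 4/(2*7) = 2/7 = 0.2857 (rounded; the exact value 2/7 is used below)
Check constraint: 4*0.2857 = 1.1428 >= -10 -- satisfied.
Step 2: Compute optimal value.
f(x*) = 7*(2/7)^2 - 4*(2/7) = -0.5714


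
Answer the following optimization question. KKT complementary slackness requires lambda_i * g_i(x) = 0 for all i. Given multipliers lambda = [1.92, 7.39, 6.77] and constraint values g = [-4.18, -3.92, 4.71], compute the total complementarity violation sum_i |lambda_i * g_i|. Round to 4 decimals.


KKT complementary slackness check:
lambda_1 * g_1 = 1.92 * -4.18 = -8.0256
lambda_2 * g_2 = 7.39 * -3.92 = -28.9688
lambda_3 * g_3 = 6.77 * 4.71 = 31.8867
Total violation = 8.0256 + 28.9688 + 31.8867 = 68.8811


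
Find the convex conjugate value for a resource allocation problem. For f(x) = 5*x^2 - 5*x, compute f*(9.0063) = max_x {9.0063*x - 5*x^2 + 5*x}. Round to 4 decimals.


f*(y) = sup_x {y*x - a*x^2 - b*x} = sup_x {(y-b)*x - a*x^2}
FOC: (y - b) - 2a*x = 0 => x* = (y - b)/(2a)
x* = (9.0063 + 5)/(2*5) = 1.4006
f*(9.0063) = (y-b)^2/(4a) = (9.0063 + 5)^2/(4*5)
= 196.1764/20 = 9.8088


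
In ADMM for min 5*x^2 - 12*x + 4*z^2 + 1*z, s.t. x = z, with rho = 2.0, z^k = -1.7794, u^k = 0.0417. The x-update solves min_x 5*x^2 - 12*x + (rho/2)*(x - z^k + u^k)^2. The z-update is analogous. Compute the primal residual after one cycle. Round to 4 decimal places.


ADMM iteration with rho = 2.0, z^k = -1.7794, u^k = 0.0417
Step 1: x-update.
Minimize 5*x^2 - 12*x + (2.0/2)*(x + 1.7794 + 0.0417)^2
FOC: (2*5 + 2.0)*x = 12 + 2.0*(-1.7794 - 0.0417)
x^{k+1} = 0.6965
Step 2: z-update.
Minimize 4*z^2 + 1*z + (2.0/2)*(0.6965 - z + 0.0417)^2
FOC: (2*4 + 2.0)*z = -1 + 2.0*(0.6965 + 0.0417)
z^{k+1} = 0.0476
Step 3: u-update.
u^{k+1} = 0.0417 + 0.6965 - 0.0476 = 0.6905
Step 4: Primal residual = |0.6965 - 0.0476| = 0.6488


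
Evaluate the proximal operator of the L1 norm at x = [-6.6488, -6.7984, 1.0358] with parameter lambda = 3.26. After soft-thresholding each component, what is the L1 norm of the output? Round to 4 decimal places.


Soft-thresholding with lambda = 3.26:
prox(-6.6488) = sign(-6.6488)*max(|-6.6488| - 3.26, 0) = -3.3888
prox(-6.7984) = sign(-6.7984)*max(|-6.7984| - 3.26, 0) = -3.5384
prox(1.0358) = sign(1.0358)*max(|1.0358| - 3.26, 0) = 0.0
prox(x) = [-3.3888, -3.5384, 0.0]
||prox(x)||_1 = 3.3888 + 3.5384 + 0.0 = 6.9272


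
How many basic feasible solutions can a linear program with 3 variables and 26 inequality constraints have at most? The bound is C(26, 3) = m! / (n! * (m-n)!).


Each vertex corresponds to some choice of n active constraints out of m, so the number of vertices is at most C(m, n) = m! / (n!(m-n)!).
m = 26, n = 3
Numerator: 26 * 25 * 24
Denominator: 3! = 6
C(26, 3) = 2600


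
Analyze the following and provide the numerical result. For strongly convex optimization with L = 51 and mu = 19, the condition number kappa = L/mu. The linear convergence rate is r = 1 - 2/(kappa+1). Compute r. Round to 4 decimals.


Step 1: Compute the condition number.
kappa = L/mu = 51/19 = 2.6842
Step 2: Compute the convergence rate.
r = 1 - 2/(kappa + 1) = 1 - 2*mu/(L + mu) = (L - mu)/(L + mu) = 32/70 = 0.4571


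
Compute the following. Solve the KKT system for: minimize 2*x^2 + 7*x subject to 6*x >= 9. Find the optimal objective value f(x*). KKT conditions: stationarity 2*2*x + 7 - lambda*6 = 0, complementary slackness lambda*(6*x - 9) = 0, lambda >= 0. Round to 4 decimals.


Step 1: Try lambda = 0 (constraint inactive).
x_unc = -7/(2*2) = -1.75
Check: 6*-1.75 = -10.5 < 9 -- violated!
Step 2: Constraint must be active: 6*x = 9
x* = 9/6 = 1.5
lambda = (2*2*1.5 + 7)/6 = 2.1667
Step 3: Compute optimal value.
f(x*) = 2*1.5^2 + 7*1.5 = 15.0


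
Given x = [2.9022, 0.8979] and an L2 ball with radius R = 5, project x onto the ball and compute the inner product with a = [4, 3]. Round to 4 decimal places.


Step 1: Compute ||x|| (intermediates to 6 decimals).
||x|| = sqrt(2.9022^2 + 0.8979^2) = 3.037925
Step 2: Project.
Since ||x|| <= R, proj = x (no scaling needed).
proj(x) = [2.9022, 0.8979]
Step 3: Dot product.
a^T * proj(x) = 4*2.9022 + 3*0.8979 = 14.3025


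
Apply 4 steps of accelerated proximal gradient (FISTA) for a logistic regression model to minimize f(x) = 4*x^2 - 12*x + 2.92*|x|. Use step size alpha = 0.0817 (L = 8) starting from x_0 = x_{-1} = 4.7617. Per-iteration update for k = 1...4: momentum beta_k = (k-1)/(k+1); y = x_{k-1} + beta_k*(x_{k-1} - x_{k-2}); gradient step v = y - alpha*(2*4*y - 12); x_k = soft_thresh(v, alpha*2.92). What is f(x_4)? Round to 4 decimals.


FISTA on f(x) = 4*x^2 - 12*x + 2.92*|x|
L = 8, alpha = 0.0817
Iteration 1: beta = 0.0, y = 4.7617 + 0.0*(4.7617 - 4.7617) = 4.7617
  grad(y) = 26.0936, v = y - alpha*grad = 2.6299
  prox(v) = soft_thresh(2.6299, 0.2386) = 2.3913
Iteration 2: beta = 0.3333, y = 2.3913 + 0.3333*(2.3913 - 4.7617) = 1.6012
  grad(y) = 0.8092, v = y - alpha*grad = 1.535
  prox(v) = soft_thresh(1.535, 0.2386) = 1.2965
Iteration 3: beta = 0.5, y = 1.2965 + 0.5*(1.2965 - 2.3913) = 0.7491
  grad(y) = -6.0075, v = y - alpha*grad = 1.2399
  prox(v) = soft_thresh(1.2399, 0.2386) = 1.0013
Iteration 4: beta = 0.6, y = 1.0013 + 0.6*(1.0013 - 1.2965) = 0.8242
  grad(y) = -5.4063, v = y - alpha*grad = 1.2659
  prox(v) = soft_thresh(1.2659, 0.2386) = 1.0273
f(x_4) = 4*1.0273^2 - 12*1.0273 + 2.92*|1.0273| = -5.1065


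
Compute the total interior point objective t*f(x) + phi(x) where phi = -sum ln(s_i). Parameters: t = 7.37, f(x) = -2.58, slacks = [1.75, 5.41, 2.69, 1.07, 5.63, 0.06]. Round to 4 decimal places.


Step 1: Compute log-barrier.
ln values: [0.5596, 1.6882, 0.9895, 0.0677, 1.7281, -2.8134]
phi = -(0.5596 + 1.6882 + 0.9895 + 0.0677 + 1.7281 - 2.8134) = -2.2198
Step 2: Compute augmented objective.
t*f(x) = 7.37*-2.58 = -19.0146
Total = -19.0146 - 2.2198 = -21.2344


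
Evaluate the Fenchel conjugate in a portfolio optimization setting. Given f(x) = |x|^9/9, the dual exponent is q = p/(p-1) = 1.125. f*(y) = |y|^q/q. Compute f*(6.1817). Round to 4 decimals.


The conjugate exponent q satisfies 1/p + 1/q = 1.
p = 9, so q = 9/(9 - 1) = 1.125
|y|^q = 6.1817^1.125 = 7.7624
f*(6.1817) = 7.7624 / 1.125 = 6.8999


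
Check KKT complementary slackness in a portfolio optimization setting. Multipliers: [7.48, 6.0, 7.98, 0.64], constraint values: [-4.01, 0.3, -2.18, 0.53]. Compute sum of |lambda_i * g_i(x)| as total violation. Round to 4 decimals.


KKT complementary slackness check:
lambda_1 * g_1 = 7.48 * -4.01 = -29.9948
lambda_2 * g_2 = 6.0 * 0.3 = 1.8
lambda_3 * g_3 = 7.98 * -2.18 = -17.3964
lambda_4 * g_4 = 0.64 * 0.53 = 0.3392
Total violation = 29.9948 + 1.8 + 17.3964 + 0.3392 = 49.5304


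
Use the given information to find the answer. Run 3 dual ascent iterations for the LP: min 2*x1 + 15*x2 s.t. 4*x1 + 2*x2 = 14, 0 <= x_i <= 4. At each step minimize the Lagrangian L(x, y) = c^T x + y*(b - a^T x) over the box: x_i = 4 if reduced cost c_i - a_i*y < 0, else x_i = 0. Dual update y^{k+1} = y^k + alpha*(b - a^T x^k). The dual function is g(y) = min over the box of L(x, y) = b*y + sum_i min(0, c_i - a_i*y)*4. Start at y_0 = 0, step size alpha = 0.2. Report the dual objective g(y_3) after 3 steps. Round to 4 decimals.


Dual ascent for LP: min 2*x1 + 15*x2, 4*x1 + 2*x2 = 14, 0 <= x_i <= 4
Step 1: y^k = 0.0, reduced costs: (2.0, 15.0)
  x^k = (0.0, 0.0), subgradient = b - a^T x = 14.0
  y^{k+1} = 0.0 + 0.2*14.0 = 2.8
Step 2: y^k = 2.8, reduced costs: (-9.2, 9.4)
  x^k = (4.0, 0.0), subgradient = b - a^T x = -2.0
  y^{k+1} = 2.8 + 0.2*-2.0 = 2.4
Step 3: y^k = 2.4, reduced costs: (-7.6, 10.2)
  x^k = (4.0, 0.0), subgradient = b - a^T x = -2.0
  y^{k+1} = 2.4 + 0.2*-2.0 = 2.0
Dual objective at y_3 = 2.0: reduced costs (-6.0, 11.0), box minimizer x = (4.0, 0.0)
g(y_3) = b*y + (c1 - a1*y)*x1 + (c2 - a2*y)*x2 = 14*2.0 + (-6.0)*4.0 + 11.0*0.0 = 28.0 - 24.0 + 0.0 = 4.0


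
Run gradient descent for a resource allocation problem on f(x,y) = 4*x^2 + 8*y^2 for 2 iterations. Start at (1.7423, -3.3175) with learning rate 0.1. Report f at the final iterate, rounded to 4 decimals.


Gradient descent on f(x,y) = 4*x^2 + 8*y^2.
Starting point: (1.7423, -3.3175), alpha = 0.1
Step 1: grad_x = 2*4*1.7423 = 13.9384, grad_y = 2*8*-3.3175 = -53.08
  x_1 = 1.7423 - 0.1*13.9384 = 0.3485
  y_1 = -3.3175 - 0.1*-53.08 = 1.9905
Step 2: grad_x = 2*4*0.3485 = 2.7877, grad_y = 2*8*1.9905 = 31.848
  x_2 = 0.3485 - 0.1*2.7877 = 0.0697
  y_2 = 1.9905 - 0.1*31.848 = -1.1943
f(0.0697, -1.1943) = 4*0.0697^2 + 8*(-1.1943)^2 = 11.4302


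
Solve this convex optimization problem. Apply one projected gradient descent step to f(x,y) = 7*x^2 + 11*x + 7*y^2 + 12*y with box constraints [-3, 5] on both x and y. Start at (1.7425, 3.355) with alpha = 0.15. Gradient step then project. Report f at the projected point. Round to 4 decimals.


Step 1: Compute gradient at (1.7425, 3.355).
grad_x = 2*7*1.7425 + 11 = 35.395
grad_y = 2*7*3.355 + 12 = 58.97
Step 2: Gradient step.
x_raw = 1.7425 - 0.15*35.395 = -3.5668
y_raw = 3.355 - 0.15*58.97 = -5.4905
Step 3: Project onto [-3, 5].
x_proj = clip(-3.5668) = -3.0
y_proj = clip(-5.4905) = -3.0
Step 4: Evaluate f.
f(-3.0, -3.0) = 57.0


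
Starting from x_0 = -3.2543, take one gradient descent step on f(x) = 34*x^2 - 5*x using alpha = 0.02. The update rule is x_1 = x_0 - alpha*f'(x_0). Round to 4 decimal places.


We compute the gradient at x_0 and apply the update.
f'(x) = 68*x - 5
f'(-3.2543) = 68*-3.2543 - 5 = -226.2924
x_1 = -3.2543 - 0.02*-226.2924 = 1.2715


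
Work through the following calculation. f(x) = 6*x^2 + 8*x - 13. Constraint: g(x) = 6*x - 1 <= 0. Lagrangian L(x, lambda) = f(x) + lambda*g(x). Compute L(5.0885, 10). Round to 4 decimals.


Step 1: Evaluate f(x).
f(5.0885) = 6*5.0885^2 + 8*5.0885 - 13 = 183.065
Step 2: Evaluate g(x).
g(5.0885) = 6*5.0885 - 1 = 29.531
Step 3: Compute Lagrangian.
L = 183.065 + 10*29.531 = 478.375


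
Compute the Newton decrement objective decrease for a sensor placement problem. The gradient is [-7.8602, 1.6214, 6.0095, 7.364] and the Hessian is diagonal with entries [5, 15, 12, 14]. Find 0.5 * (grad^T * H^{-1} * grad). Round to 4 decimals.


Step 1: H is diagonal, so H^(-1) * g = [-1.572, 0.1081, 0.5008, 0.526].
Step 2: g^T H^(-1) g = sum_i g_i^2 / H_ii
  = (-7.8602)^2/5 + (1.6214)^2/15 + (6.0095)^2/12 + (7.364)^2/14
  = 12.3565 + 0.1753 + 3.0095 + 3.8735 = 19.4148
Step 3: Objective decrease = 0.5 * g^T H^(-1) g = 9.7074


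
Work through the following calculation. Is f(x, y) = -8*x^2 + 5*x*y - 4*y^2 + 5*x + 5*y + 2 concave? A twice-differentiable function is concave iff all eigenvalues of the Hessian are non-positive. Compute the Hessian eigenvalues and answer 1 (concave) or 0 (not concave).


The Hessian of f(x,y) = -8*x^2 + 5*x*y - 4*y^2 + 5*x + 5*y + 2 is:
H = [[-16, 5], [5, -8]]
Trace = -16 - 8 = -24
Determinant = -16*-8 - (5)^2 = 103
Discriminant = (-24)^2 - 4*103 = 164.0
Eigenvalues: lambda_1 = -18.4031, lambda_2 = -5.5969
The function is concave.

1


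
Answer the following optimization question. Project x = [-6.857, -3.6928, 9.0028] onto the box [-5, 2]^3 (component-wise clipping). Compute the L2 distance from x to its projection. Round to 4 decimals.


Project each component onto [-5, 2].
clip(-6.857) = -5.0, clip(-3.6928) = -3.6928, clip(9.0028) = 2.0
Projection = [-5.0, -3.6928, 2.0]
Squared diffs: [3.4484, 0.0, 49.0392]
Distance = sqrt(52.4876) = 7.2448


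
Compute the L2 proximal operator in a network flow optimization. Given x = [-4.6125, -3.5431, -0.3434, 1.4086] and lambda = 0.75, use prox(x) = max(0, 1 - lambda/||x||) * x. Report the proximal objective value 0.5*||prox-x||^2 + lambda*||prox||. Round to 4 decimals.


Step 1: Compute ||x||.
||x|| = 5.9942
Step 2: Compute scaling factor.
scale = max(0, 1 - 0.75/5.9942) = 0.8749
Step 3: prox(x) = [-4.0354, -3.0998, -0.3004, 1.2324]
||prox(x)|| = 5.2442
Step 4: Proximal objective.
0.5*||prox-x||^2 = 0.2813
lambda*||prox|| = 3.9332
Total = 4.2144


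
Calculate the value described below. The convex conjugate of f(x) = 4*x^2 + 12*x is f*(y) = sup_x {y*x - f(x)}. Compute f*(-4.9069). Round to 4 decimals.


f*(y) = sup_x {y*x - a*x^2 - b*x} = sup_x {(y-b)*x - a*x^2}
FOC: (y - b) - 2a*x = 0 => x* = (y - b)/(2a)
x* = (-4.9069 - 12)/(2*4) = -2.1134
f*(-4.9069) = (y-b)^2/(4a) = (-4.9069 - 12)^2/(4*4)
= 285.8433/16 = 17.8652


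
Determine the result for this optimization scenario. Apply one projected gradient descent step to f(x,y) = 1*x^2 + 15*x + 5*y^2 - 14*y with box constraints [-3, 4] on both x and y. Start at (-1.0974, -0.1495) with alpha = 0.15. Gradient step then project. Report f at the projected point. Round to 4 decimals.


Step 1: Compute gradient at (-1.0974, -0.1495).
grad_x = 2*1*-1.0974 + 15 = 12.8052
grad_y = 2*5*-0.1495 - 14 = -15.495
Step 2: Gradient step.
x_raw = -1.0974 - 0.15*12.8052 = -3.0182
y_raw = -0.1495 - 0.15*-15.495 = 2.1748
Step 3: Project onto [-3, 4].
x_proj = clip(-3.0182) = -3.0
y_proj = clip(2.1748) = 2.1748
Step 4: Evaluate f.
f(-3.0, 2.1748) = -42.7988


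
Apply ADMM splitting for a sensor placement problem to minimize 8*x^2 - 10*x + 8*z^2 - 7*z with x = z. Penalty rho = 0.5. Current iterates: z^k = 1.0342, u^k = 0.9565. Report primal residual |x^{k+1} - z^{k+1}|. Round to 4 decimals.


ADMM iteration with rho = 0.5, z^k = 1.0342, u^k = 0.9565
Step 1: x-update.
Minimize 8*x^2 - 10*x + (0.5/2)*(x - 1.0342 + 0.9565)^2
FOC: (2*8 + 0.5)*x = 10 + 0.5*(1.0342 - 0.9565)
x^{k+1} = 0.6084
Step 2: z-update.
Minimize 8*z^2 - 7*z + (0.5/2)*(0.6084 - z + 0.9565)^2
FOC: (2*8 + 0.5)*z = 7 + 0.5*(0.6084 + 0.9565)
z^{k+1} = 0.4717
Step 3: u-update.
u^{k+1} = 0.9565 + 0.6084 - 0.4717 = 1.0933
Step 4: Primal residual = |0.6084 - 0.4717| = 0.1368


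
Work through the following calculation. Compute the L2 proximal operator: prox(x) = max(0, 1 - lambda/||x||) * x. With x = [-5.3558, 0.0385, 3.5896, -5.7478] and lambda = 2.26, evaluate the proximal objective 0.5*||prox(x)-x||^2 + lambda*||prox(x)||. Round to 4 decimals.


Step 1: Compute ||x||.
||x|| = 8.6376
Step 2: Compute scaling factor.
scale = max(0, 1 - 2.26/8.6376) = 0.7384
Step 3: prox(x) = [-3.9545, 0.0284, 2.6504, -4.2439]
||prox(x)|| = 6.3776
Step 4: Proximal objective.
0.5*||prox-x||^2 = 2.5538
lambda*||prox|| = 14.4134
Total = 16.9672


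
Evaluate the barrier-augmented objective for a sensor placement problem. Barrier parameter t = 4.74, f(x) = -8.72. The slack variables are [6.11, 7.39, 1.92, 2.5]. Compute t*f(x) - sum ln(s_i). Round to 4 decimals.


Step 1: Compute log-barrier.
ln values: [1.8099, 2.0001, 0.6523, 0.9163]
phi = -(1.8099 + 2.0001 + 0.6523 + 0.9163) = -5.3787
Step 2: Compute augmented objective.
t*f(x) = 4.74*-8.72 = -41.3328
Total = -41.3328 - 5.3787 = -46.7115


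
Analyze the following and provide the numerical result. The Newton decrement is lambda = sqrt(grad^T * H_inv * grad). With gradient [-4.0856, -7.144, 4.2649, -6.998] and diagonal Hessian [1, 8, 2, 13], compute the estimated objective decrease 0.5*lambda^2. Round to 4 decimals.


Step 1: H is diagonal, so H^(-1) * g = [-4.0856, -0.893, 2.1325, -0.5383].
Step 2: g^T H^(-1) g = sum_i g_i^2 / H_ii
  = (-4.0856)^2/1 + (-7.144)^2/8 + (4.2649)^2/2 + (-6.998)^2/13
  = 16.6921 + 6.3796 + 9.0947 + 3.7671 = 35.9335
Step 3: Objective decrease = 0.5 * g^T H^(-1) g = 17.9667


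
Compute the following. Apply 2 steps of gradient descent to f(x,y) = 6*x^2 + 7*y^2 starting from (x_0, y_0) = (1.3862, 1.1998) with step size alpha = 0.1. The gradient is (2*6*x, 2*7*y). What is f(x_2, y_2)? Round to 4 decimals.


Gradient descent on f(x,y) = 6*x^2 + 7*y^2.
Starting point: (1.3862, 1.1998), alpha = 0.1
Step 1: grad_x = 2*6*1.3862 = 16.6344, grad_y = 2*7*1.1998 = 16.7972
  x_1 = 1.3862 - 0.1*16.6344 = -0.2772
  y_1 = 1.1998 - 0.1*16.7972 = -0.4799
Step 2: grad_x = 2*6*-0.2772 = -3.3269, grad_y = 2*7*-0.4799 = -6.7189
  x_2 = -0.2772 - 0.1*-3.3269 = 0.0554
  y_2 = -0.4799 - 0.1*-6.7189 = 0.192
f(0.0554, 0.192) = 6*0.0554^2 + 7*0.192^2 = 0.2764


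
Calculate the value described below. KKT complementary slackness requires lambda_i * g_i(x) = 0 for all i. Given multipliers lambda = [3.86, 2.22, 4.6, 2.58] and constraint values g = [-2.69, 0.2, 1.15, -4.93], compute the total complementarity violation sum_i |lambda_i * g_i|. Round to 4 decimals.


KKT complementary slackness check:
lambda_1 * g_1 = 3.86 * -2.69 = -10.3834
lambda_2 * g_2 = 2.22 * 0.2 = 0.444
lambda_3 * g_3 = 4.6 * 1.15 = 5.29
lambda_4 * g_4 = 2.58 * -4.93 = -12.7194
Total violation = 10.3834 + 0.444 + 5.29 + 12.7194 = 28.8368


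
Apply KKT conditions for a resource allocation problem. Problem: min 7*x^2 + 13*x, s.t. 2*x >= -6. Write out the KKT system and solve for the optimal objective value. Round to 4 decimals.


Step 1: Try lambda = 0 (constraint inactive).
Stationarity: 2*7*x + 13 = 0
x* = -13/(2*7) = -13/14 = -0.9286 (rounded; the exact value -13/14 is used below)
Check constraint: 2*-0.9286 = -1.8572 >= -6 -- satisfied.
Step 2: Compute optimal value.
f(x*) = 7*(-13/14)^2 + 13*(-13/14) = -6.0357


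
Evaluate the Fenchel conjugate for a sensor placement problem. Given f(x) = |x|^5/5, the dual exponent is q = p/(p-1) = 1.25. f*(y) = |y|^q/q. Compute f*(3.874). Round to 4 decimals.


The conjugate exponent q satisfies 1/p + 1/q = 1.
p = 5, so q = 5/(5 - 1) = 1.25
|y|^q = 3.874^1.25 = 5.435
f*(3.874) = 5.435 / 1.25 = 4.348


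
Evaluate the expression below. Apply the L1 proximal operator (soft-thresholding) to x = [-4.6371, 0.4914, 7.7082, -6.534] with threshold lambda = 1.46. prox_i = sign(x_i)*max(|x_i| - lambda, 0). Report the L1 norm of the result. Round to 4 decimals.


Soft-thresholding with lambda = 1.46:
prox(-4.6371) = sign(-4.6371)*max(|-4.6371| - 1.46, 0) = -3.1771
prox(0.4914) = sign(0.4914)*max(|0.4914| - 1.46, 0) = 0.0
prox(7.7082) = sign(7.7082)*max(|7.7082| - 1.46, 0) = 6.2482
prox(-6.534) = sign(-6.534)*max(|-6.534| - 1.46, 0) = -5.074
prox(x) = [-3.1771, 0.0, 6.2482, -5.074]
||prox(x)||_1 = 3.1771 + 0.0 + 6.2482 + 5.074 = 14.4993


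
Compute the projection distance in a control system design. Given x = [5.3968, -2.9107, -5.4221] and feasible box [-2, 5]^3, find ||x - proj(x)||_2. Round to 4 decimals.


Project each component onto [-2, 5].
clip(5.3968) = 5.0, clip(-2.9107) = -2.0, clip(-5.4221) = -2.0
Projection = [5.0, -2.0, -2.0]
Squared diffs: [0.1575, 0.8294, 11.7108]
Distance = sqrt(12.6977) = 3.5634


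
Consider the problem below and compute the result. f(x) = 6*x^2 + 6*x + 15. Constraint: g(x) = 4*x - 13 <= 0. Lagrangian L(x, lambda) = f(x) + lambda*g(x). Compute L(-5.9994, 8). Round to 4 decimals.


Step 1: Evaluate f(x).
f(-5.9994) = 6*(-5.9994)^2 + 6*(-5.9994) + 15 = 194.9604
Step 2: Evaluate g(x).
g(-5.9994) = 4*-5.9994 - 13 = -36.9976
Step 3: Compute Lagrangian.
L = 194.9604 + 8*-36.9976 = -101.0204


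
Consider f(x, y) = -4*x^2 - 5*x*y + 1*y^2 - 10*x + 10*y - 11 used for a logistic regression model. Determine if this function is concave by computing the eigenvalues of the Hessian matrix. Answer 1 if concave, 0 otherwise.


The Hessian of f(x,y) = -4*x^2 - 5*x*y + 1*y^2 - 10*x + 10*y - 11 is:
H = [[-8, -5], [-5, 2]]
Trace = -8 + 2 = -6
Determinant = -8*2 - (-5)^2 = -41
Discriminant = (-6)^2 - 4*-41 = 200.0
Eigenvalues: lambda_1 = -10.0711, lambda_2 = 4.0711
The function is not concave.

0


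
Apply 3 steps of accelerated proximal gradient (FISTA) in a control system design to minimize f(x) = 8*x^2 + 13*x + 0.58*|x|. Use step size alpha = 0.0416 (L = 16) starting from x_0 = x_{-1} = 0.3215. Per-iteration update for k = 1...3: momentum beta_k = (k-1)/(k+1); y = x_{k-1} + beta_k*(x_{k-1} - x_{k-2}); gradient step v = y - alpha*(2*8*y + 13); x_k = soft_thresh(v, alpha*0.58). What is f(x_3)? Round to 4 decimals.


FISTA on f(x) = 8*x^2 + 13*x + 0.58*|x|
L = 16, alpha = 0.0416
Iteration 1: beta = 0.0, y = 0.3215 + 0.0*(0.3215 - 0.3215) = 0.3215
  grad(y) = 18.144, v = y - alpha*grad = -0.4333
  prox(v) = soft_thresh(-0.4333, 0.0241) = -0.4092
Iteration 2: beta = 0.3333, y = -0.4092 + 0.3333*(-0.4092 - 0.3215) = -0.6527
  grad(y) = 2.5565, v = y - alpha*grad = -0.7591
  prox(v) = soft_thresh(-0.7591, 0.0241) = -0.7349
Iteration 3: beta = 0.5, y = -0.7349 + 0.5*(-0.7349 + 0.4092) = -0.8978
  grad(y) = -1.3653, v = y - alpha*grad = -0.841
  prox(v) = soft_thresh(-0.841, 0.0241) = -0.8169
f(x_3) = 8*(-0.8169)^2 + 13*(-0.8169) + 0.58*|-0.8169| = -4.8073


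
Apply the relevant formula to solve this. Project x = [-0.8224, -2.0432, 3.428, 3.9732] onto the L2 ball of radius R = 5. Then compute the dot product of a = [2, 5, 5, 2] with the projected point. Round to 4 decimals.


Step 1: Compute ||x|| (intermediates to 6 decimals).
||x|| = sqrt((-0.8224)^2 + (-2.0432)^2 + 3.428^2 + 3.9732^2) = 5.69109
Step 2: Project.
Since ||x|| > R, scale = R/||x|| = 5/5.69109 = 0.878566, proj(x) = scale * x
proj(x) = [-0.722533, -1.795086, 3.011724, 3.490718]
Step 3: Dot product.
a^T * proj(x) = 2*(-0.722533) + 5*(-1.795086) + 5*3.011724 + 2*3.490718 = 11.6196


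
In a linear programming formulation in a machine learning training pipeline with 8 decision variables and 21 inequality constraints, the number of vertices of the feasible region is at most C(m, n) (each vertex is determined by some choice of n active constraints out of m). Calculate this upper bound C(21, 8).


Each vertex corresponds to some choice of n active constraints out of m, so the number of vertices is at most C(m, n) = m! / (n!(m-n)!).
m = 21, n = 8
Numerator: 21 * 20 * 19 * 18 * 17 * 16 * 15 * 14
Denominator: 8! = 40320
C(21, 8) = 203490
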